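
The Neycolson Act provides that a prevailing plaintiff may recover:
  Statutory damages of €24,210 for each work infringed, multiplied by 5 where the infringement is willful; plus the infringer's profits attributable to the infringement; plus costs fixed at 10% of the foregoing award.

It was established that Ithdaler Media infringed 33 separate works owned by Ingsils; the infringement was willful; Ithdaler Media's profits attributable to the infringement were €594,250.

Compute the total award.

Statutory damages: 33 × €24,210 = €798,930
Multiplied by 5: 5 × €798,930 = €3,994,650
Combined award: €3,994,650 + €594,250 = €4,588,900
Costs: 10% of €4,588,900 = €458,890
Award plus costs: €4,588,900 + €458,890 = €5,047,790

€5,047,790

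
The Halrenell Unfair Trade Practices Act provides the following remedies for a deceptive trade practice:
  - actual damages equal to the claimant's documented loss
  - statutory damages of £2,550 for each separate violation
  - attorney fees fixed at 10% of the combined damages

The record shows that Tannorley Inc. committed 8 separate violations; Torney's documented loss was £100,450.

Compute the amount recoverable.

£132,935

Statutory damages: 8 × £2,550 = £20,400
Combined damages: £100,450 + £20,400 = £120,850
Attorney fees: 10% of £120,850 = £12,085
Total recovery: £120,850 + £12,085 = £132,935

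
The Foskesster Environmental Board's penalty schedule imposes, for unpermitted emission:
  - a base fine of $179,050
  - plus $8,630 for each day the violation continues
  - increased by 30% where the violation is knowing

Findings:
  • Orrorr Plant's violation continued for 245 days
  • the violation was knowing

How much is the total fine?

$2,981,420

Per-day component: 245 × $8,630 = $2,114,350
Base plus per-day: $179,050 + $2,114,350 = $2,293,400
Enhancement: 30% of $2,293,400 = $688,020
Enhanced fine: $2,293,400 + $688,020 = $2,981,420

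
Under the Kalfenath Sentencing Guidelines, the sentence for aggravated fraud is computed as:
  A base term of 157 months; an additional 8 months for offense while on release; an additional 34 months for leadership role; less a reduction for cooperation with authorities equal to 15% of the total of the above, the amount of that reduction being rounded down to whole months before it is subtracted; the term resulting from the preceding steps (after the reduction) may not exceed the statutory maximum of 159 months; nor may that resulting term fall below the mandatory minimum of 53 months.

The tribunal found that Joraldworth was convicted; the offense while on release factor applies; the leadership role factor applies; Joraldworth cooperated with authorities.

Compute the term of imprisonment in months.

Offense while on release enhancement: +8 months
Leadership role enhancement: +34 months
Adjusted term: 157 months + 8 months + 34 months = 199 months
Cooperation with authorities reduction: 15% of 199 months = 29 months (rounded down)
After reduction: 199 − 29 = 170 months
Cap at 159 months: 170 months exceeds the cap → 159 months
Minimum 53 months: 159 months meets the minimum, no increase.

Sentence: 159 months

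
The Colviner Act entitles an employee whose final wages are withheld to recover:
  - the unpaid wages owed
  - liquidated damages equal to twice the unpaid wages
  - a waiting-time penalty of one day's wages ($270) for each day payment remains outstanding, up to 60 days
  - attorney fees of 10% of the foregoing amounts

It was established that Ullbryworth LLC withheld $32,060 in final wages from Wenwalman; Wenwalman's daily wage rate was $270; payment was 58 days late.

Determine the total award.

Doubled: 2 × $32,060 = $64,120
Penalty days: min(58, 60) = 58
Waiting-time penalty: 58 × $270 = $15,660
Subtotal: $32,060 + $64,120 + $15,660 = $111,840
Attorney fees: 10% of $111,840 = $11,184
Total award: $111,840 + $11,184 = $123,024

$123,024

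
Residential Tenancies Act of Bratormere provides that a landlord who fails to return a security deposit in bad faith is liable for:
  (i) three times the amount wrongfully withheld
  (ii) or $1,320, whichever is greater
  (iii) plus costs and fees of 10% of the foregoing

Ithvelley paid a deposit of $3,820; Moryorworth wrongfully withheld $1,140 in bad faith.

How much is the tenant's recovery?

Trebled: 3 × $1,140 = $3,420
Minimum $1,320: $3,420 meets the minimum, no increase.
Costs and fees: 10% of $3,420 = $342
Total recovery: $3,420 + $342 = $3,762

Recovery: $3,762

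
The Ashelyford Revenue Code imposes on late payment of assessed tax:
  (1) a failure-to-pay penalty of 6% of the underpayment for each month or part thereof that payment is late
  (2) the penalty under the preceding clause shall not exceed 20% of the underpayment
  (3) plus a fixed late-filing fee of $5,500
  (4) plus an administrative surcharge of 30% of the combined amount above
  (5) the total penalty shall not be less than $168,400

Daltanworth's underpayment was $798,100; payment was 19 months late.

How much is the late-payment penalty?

Accrued rate: 6% × 19 = 114%, capped at 20% → 20%
Failure-to-pay penalty: 20% of $798,100 = $159,620
Penalty before surcharge: $159,620 + $5,500 = $165,120
Administrative surcharge: 30% of $165,120 = $49,536
Total penalty: $165,120 + $49,536 = $214,656
Minimum $168,400: $214,656 meets the minimum, no increase.

$214,656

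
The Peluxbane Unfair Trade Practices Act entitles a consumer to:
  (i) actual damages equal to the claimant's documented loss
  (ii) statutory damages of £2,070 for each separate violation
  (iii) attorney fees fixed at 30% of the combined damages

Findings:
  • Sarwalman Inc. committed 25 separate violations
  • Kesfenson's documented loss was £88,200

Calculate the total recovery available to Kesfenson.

£181,935

Statutory damages: 25 × £2,070 = £51,750
Combined damages: £88,200 + £51,750 = £139,950
Attorney fees: 30% of £139,950 = £41,985
Total recovery: £139,950 + £41,985 = £181,935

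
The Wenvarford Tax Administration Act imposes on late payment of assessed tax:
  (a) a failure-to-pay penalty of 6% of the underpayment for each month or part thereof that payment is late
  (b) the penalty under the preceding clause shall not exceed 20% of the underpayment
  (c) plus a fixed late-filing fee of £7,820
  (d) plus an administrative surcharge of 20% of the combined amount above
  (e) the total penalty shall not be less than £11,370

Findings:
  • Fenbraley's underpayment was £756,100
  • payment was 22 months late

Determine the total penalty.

Accrued rate: 6% × 22 = 132%, capped at 20% → 20%
Failure-to-pay penalty: 20% of £756,100 = £151,220
Penalty before surcharge: £151,220 + £7,820 = £159,040
Administrative surcharge: 20% of £159,040 = £31,808
Total penalty: £159,040 + £31,808 = £190,848
Minimum £11,370: £190,848 meets the minimum, no increase.

£190,848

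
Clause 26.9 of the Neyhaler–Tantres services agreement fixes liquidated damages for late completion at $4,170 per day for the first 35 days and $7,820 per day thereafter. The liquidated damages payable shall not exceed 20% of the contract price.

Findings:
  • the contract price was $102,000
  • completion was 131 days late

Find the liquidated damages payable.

First 35 days: 35 × $4,170 = $145,950
Remaining days: (131 − 35) × $7,820 = $750,720
Accrued per-day damages: $145,950 + $750,720 = $896,670
Cap: 20% of $102,000 = $20,400
Cap at $20,400: $896,670 exceeds the cap → $20,400

Liquidated damages: $20,400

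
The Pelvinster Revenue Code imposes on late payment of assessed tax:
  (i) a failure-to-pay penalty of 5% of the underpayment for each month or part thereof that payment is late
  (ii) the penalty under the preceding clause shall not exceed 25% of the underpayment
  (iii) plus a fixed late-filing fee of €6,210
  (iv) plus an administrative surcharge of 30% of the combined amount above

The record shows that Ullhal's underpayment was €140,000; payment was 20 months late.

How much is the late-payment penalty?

€53,573

Accrued rate: 5% × 20 = 100%, capped at 25% → 25%
Failure-to-pay penalty: 25% of €140,000 = €35,000
Penalty before surcharge: €35,000 + €6,210 = €41,210
Administrative surcharge: 30% of €41,210 = €12,363
Total penalty: €41,210 + €12,363 = €53,573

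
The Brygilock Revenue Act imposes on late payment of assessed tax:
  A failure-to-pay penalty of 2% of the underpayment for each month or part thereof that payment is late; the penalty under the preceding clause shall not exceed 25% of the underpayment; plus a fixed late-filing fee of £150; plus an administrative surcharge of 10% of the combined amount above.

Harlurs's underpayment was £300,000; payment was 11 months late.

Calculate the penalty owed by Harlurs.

Accrued rate: 2% × 11 = 22%, capped at 25% → 22%
Failure-to-pay penalty: 22% of £300,000 = £66,000
Penalty before surcharge: £66,000 + £150 = £66,150
Administrative surcharge: 10% of £66,150 = £6,615
Total penalty: £66,150 + £6,615 = £72,765

Penalty: £72,765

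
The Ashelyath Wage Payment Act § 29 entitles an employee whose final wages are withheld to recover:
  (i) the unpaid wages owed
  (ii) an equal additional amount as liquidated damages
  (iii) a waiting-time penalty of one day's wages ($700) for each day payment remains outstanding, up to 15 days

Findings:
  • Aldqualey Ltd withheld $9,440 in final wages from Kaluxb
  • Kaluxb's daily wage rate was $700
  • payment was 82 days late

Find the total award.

Liquidated damages (equal amount): $9,440
Penalty days: min(82, 15) = 15
Waiting-time penalty: 15 × $700 = $10,500
Total award: $9,440 + $9,440 + $10,500 = $29,380

$29,380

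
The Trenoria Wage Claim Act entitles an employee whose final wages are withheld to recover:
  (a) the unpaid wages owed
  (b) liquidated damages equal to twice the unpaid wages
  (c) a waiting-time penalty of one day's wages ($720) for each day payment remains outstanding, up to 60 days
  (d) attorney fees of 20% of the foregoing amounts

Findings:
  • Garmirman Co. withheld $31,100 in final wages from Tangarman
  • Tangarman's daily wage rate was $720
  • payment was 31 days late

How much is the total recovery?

$138,744

Doubled: 2 × $31,100 = $62,200
Penalty days: min(31, 60) = 31
Waiting-time penalty: 31 × $720 = $22,320
Subtotal: $31,100 + $62,200 + $22,320 = $115,620
Attorney fees: 20% of $115,620 = $23,124
Total award: $115,620 + $23,124 = $138,744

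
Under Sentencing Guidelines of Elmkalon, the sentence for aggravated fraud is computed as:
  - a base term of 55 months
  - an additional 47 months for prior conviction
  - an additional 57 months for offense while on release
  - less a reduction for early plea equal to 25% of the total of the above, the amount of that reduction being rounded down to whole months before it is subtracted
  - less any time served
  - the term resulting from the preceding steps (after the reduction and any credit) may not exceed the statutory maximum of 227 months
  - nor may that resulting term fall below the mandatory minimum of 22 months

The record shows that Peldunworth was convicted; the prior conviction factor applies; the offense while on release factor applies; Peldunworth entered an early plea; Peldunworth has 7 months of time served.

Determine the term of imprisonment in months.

113 months

Prior conviction enhancement: +47 months
Offense while on release enhancement: +57 months
Adjusted term: 55 months + 47 months + 57 months = 159 months
Early plea reduction: 25% of 159 months = 39 months (rounded down)
After reduction: 159 − 39 = 120 months
Less time served: 120 months − 7 months = 113 months
Cap at 227 months: 113 months is within the cap, no reduction.
Minimum 22 months: 113 months meets the minimum, no increase.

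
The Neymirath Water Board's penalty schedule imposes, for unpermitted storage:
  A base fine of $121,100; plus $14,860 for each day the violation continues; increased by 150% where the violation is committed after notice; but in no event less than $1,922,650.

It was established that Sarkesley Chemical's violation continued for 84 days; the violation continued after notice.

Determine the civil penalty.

$3,423,350

Per-day component: 84 × $14,860 = $1,248,240
Base plus per-day: $121,100 + $1,248,240 = $1,369,340
Enhancement: 150% of $1,369,340 = $2,054,010
Enhanced fine: $1,369,340 + $2,054,010 = $3,423,350
Minimum $1,922,650: $3,423,350 meets the minimum, no increase.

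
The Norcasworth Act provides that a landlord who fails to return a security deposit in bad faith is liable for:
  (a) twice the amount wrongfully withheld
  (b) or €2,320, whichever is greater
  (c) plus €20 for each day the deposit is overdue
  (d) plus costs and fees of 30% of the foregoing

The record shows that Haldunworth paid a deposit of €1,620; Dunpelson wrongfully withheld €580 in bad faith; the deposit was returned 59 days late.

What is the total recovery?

€4,550

Doubled: 2 × €580 = €1,160
Minimum €2,320: €1,160 is below the minimum → €2,320
Late-return penalty: 59 × €20 = €1,180
Damages plus late penalty: €2,320 + €1,180 = €3,500
Costs and fees: 30% of €3,500 = €1,050
Total recovery: €3,500 + €1,050 = €4,550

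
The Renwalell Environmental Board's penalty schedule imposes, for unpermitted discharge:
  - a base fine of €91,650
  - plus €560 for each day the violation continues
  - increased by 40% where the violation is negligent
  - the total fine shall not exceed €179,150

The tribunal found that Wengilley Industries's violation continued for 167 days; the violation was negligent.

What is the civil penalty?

Civil penalty: €179,150

Per-day component: 167 × €560 = €93,520
Base plus per-day: €91,650 + €93,520 = €185,170
Enhancement: 40% of €185,170 = €74,068
Enhanced fine: €185,170 + €74,068 = €259,238
Cap at €179,150: €259,238 exceeds the cap → €179,150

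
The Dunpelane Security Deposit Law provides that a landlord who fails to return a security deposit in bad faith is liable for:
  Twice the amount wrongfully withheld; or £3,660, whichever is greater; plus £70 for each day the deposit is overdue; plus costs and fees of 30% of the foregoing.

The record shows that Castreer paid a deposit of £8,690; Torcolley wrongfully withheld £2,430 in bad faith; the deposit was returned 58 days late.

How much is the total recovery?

Doubled: 2 × £2,430 = £4,860
Minimum £3,660: £4,860 meets the minimum, no increase.
Late-return penalty: 58 × £70 = £4,060
Damages plus late penalty: £4,860 + £4,060 = £8,920
Costs and fees: 30% of £8,920 = £2,676
Total recovery: £8,920 + £2,676 = £11,596

£11,596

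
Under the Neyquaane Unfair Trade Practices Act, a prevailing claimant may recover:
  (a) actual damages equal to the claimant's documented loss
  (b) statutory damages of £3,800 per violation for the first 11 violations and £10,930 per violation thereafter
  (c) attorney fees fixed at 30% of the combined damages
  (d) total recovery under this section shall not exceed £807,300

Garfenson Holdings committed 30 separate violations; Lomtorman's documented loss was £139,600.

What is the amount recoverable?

First 11 violations: 11 × £3,800 = £41,800
Remaining violations: (30 − 11) × £10,930 = £207,670
Statutory damages: £41,800 + £207,670 = £249,470
Combined damages: £139,600 + £249,470 = £389,070
Attorney fees: 30% of £389,070 = £116,721
Total before cap: £389,070 + £116,721 = £505,791
Cap at £807,300: £505,791 is within the cap, no reduction.

£505,791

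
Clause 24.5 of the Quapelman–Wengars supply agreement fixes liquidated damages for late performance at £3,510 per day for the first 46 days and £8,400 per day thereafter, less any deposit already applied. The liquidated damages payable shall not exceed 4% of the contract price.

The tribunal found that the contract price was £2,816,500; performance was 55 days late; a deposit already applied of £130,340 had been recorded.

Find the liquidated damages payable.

First 46 days: 46 × £3,510 = £161,460
Remaining days: (55 − 46) × £8,400 = £75,600
Accrued per-day damages: £161,460 + £75,600 = £237,060
Less deposit already applied: £237,060 − £130,340 = £106,720
Cap: 4% of £2,816,500 = £112,660
Cap at £112,660: £106,720 is within the cap, no reduction.

£106,720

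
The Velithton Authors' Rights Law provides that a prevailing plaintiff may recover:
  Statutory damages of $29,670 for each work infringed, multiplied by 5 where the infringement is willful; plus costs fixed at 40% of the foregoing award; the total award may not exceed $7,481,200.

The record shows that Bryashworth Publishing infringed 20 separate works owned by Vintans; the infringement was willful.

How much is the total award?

$4,153,800

Statutory damages: 20 × $29,670 = $593,400
Multiplied by 5: 5 × $593,400 = $2,967,000
Costs: 40% of $2,967,000 = $1,186,800
Award plus costs: $2,967,000 + $1,186,800 = $4,153,800
Cap at $7,481,200: $4,153,800 is within the cap, no reduction.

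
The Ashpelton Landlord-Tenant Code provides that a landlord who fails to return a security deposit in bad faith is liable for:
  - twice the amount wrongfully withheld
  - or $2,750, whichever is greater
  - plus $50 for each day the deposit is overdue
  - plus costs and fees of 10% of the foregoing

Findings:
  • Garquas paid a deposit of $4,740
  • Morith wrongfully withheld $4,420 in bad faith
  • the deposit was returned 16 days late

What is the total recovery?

$10,604

Doubled: 2 × $4,420 = $8,840
Minimum $2,750: $8,840 meets the minimum, no increase.
Late-return penalty: 16 × $50 = $800
Damages plus late penalty: $8,840 + $800 = $9,640
Costs and fees: 10% of $9,640 = $964
Total recovery: $9,640 + $964 = $10,604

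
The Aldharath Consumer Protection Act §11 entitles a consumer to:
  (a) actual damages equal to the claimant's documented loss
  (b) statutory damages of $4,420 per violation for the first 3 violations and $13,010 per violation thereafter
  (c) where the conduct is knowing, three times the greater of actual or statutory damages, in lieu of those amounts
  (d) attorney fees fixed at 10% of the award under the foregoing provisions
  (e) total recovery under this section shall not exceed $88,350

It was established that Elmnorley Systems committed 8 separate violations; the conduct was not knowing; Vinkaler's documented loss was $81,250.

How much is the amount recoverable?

First 3 violations: 3 × $4,420 = $13,260
Remaining violations: (8 − 3) × $13,010 = $65,050
Statutory damages: $13,260 + $65,050 = $78,310
Conduct not knowing: the in-lieu enhancement does not apply.
Actual plus statutory damages: $81,250 + $78,310 = $159,560
Attorney fees: 10% of $159,560 = $15,956
Total before cap: $159,560 + $15,956 = $175,516
Cap at $88,350: $175,516 exceeds the cap → $88,350

$88,350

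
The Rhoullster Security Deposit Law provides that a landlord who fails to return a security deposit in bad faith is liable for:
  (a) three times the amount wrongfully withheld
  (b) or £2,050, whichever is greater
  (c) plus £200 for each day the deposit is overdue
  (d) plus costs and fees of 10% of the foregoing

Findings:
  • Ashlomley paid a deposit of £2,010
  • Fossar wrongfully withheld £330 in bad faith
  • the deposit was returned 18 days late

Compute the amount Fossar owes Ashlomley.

Trebled: 3 × £330 = £990
Minimum £2,050: £990 is below the minimum → £2,050
Late-return penalty: 18 × £200 = £3,600
Damages plus late penalty: £2,050 + £3,600 = £5,650
Costs and fees: 10% of £5,650 = £565
Total recovery: £5,650 + £565 = £6,215

£6,215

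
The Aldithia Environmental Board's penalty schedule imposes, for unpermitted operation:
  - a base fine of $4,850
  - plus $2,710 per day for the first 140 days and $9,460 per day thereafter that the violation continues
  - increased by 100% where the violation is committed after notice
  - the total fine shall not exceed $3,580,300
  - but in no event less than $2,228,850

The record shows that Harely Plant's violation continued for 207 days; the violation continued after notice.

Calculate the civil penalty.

First 140 days: 140 × $2,710 = $379,400
Remaining days: (207 − 140) × $9,460 = $633,820
Per-day component: $379,400 + $633,820 = $1,013,220
Base plus per-day: $4,850 + $1,013,220 = $1,018,070
Enhancement: 100% of $1,018,070 = $1,018,070
Enhanced fine: $1,018,070 + $1,018,070 = $2,036,140
Cap at $3,580,300: $2,036,140 is within the cap, no reduction.
Minimum $2,228,850: $2,036,140 is below the minimum → $2,228,850

$2,228,850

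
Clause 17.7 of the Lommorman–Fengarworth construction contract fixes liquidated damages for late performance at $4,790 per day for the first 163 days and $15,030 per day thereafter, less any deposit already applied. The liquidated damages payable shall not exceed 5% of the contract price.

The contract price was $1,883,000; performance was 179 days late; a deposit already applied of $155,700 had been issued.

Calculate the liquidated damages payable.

$94,150

First 163 days: 163 × $4,790 = $780,770
Remaining days: (179 − 163) × $15,030 = $240,480
Accrued per-day damages: $780,770 + $240,480 = $1,021,250
Less deposit already applied: $1,021,250 − $155,700 = $865,550
Cap: 5% of $1,883,000 = $94,150
Cap at $94,150: $865,550 exceeds the cap → $94,150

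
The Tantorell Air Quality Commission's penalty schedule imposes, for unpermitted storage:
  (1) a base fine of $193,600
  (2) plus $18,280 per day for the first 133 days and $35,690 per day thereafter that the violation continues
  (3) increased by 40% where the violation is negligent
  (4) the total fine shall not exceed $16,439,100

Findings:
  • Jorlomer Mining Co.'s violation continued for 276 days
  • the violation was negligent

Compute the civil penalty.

First 133 days: 133 × $18,280 = $2,431,240
Remaining days: (276 − 133) × $35,690 = $5,103,670
Per-day component: $2,431,240 + $5,103,670 = $7,534,910
Base plus per-day: $193,600 + $7,534,910 = $7,728,510
Enhancement: 40% of $7,728,510 = $3,091,404
Enhanced fine: $7,728,510 + $3,091,404 = $10,819,914
Cap at $16,439,100: $10,819,914 is within the cap, no reduction.

$10,819,914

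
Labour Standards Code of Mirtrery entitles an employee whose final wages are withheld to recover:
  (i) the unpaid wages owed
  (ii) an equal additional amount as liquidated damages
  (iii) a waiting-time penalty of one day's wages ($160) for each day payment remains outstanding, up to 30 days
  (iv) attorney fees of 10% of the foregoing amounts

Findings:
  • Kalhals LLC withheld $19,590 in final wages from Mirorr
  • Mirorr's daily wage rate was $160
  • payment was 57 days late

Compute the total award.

Liquidated damages (equal amount): $19,590
Penalty days: min(57, 30) = 30
Waiting-time penalty: 30 × $160 = $4,800
Subtotal: $19,590 + $19,590 + $4,800 = $43,980
Attorney fees: 10% of $43,980 = $4,398
Total award: $43,980 + $4,398 = $48,378

$48,378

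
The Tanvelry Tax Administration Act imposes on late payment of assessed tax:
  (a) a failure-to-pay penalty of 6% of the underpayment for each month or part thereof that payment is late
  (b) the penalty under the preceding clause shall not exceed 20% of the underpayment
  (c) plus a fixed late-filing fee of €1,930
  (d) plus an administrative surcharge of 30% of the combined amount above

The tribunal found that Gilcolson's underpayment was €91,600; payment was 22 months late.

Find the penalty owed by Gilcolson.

Accrued rate: 6% × 22 = 132%, capped at 20% → 20%
Failure-to-pay penalty: 20% of €91,600 = €18,320
Penalty before surcharge: €18,320 + €1,930 = €20,250
Administrative surcharge: 30% of €20,250 = €6,075
Total penalty: €20,250 + €6,075 = €26,325

€26,325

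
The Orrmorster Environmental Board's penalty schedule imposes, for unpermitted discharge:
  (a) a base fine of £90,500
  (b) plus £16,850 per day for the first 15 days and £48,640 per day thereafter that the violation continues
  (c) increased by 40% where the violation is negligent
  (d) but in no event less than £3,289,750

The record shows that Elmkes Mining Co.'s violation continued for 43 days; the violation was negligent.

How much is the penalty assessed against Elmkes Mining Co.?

£3,289,750

First 15 days: 15 × £16,850 = £252,750
Remaining days: (43 − 15) × £48,640 = £1,361,920
Per-day component: £252,750 + £1,361,920 = £1,614,670
Base plus per-day: £90,500 + £1,614,670 = £1,705,170
Enhancement: 40% of £1,705,170 = £682,068
Enhanced fine: £1,705,170 + £682,068 = £2,387,238
Minimum £3,289,750: £2,387,238 is below the minimum → £3,289,750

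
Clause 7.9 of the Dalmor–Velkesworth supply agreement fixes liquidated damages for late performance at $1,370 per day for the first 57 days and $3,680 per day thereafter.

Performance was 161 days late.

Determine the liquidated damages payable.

First 57 days: 57 × $1,370 = $78,090
Remaining days: (161 − 57) × $3,680 = $382,720
Accrued per-day damages: $78,090 + $382,720 = $460,810

$460,810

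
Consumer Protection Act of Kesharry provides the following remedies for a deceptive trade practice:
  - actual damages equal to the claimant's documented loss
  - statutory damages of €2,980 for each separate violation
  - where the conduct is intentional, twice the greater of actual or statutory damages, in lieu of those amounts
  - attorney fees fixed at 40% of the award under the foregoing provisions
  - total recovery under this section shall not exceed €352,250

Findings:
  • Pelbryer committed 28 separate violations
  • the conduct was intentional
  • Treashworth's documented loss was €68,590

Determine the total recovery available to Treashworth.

Statutory damages: 28 × €2,980 = €83,440
Greater of actual damages (€68,590) or statutory damages (€83,440): €83,440
Doubled: 2 × €83,440 = €166,880
Attorney fees: 40% of €166,880 = €66,752
Total before cap: €166,880 + €66,752 = €233,632
Cap at €352,250: €233,632 is within the cap, no reduction.

€233,632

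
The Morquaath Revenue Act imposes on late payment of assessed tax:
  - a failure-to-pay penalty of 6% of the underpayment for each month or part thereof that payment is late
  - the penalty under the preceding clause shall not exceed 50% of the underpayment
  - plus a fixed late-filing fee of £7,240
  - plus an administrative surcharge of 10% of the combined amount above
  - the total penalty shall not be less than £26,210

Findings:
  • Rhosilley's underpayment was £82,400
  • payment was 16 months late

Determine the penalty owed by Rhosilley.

£53,284

Accrued rate: 6% × 16 = 96%, capped at 50% → 50%
Failure-to-pay penalty: 50% of £82,400 = £41,200
Penalty before surcharge: £41,200 + £7,240 = £48,440
Administrative surcharge: 10% of £48,440 = £4,844
Total penalty: £48,440 + £4,844 = £53,284
Minimum £26,210: £53,284 meets the minimum, no increase.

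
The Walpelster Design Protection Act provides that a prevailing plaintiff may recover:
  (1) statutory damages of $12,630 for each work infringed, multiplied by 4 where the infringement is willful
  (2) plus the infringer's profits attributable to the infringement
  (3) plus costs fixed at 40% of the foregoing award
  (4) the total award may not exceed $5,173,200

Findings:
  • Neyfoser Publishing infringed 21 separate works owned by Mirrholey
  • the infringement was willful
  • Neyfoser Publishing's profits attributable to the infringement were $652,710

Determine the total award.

Statutory damages: 21 × $12,630 = $265,230
Multiplied by 4: 4 × $265,230 = $1,060,920
Combined award: $1,060,920 + $652,710 = $1,713,630
Costs: 40% of $1,713,630 = $685,452
Award plus costs: $1,713,630 + $685,452 = $2,399,082
Cap at $5,173,200: $2,399,082 is within the cap, no reduction.

$2,399,082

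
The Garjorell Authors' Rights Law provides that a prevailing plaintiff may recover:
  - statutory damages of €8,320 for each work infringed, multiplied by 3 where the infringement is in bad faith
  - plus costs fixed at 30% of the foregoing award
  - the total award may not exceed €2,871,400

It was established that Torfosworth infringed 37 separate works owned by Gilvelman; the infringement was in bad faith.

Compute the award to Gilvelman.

Statutory damages: 37 × €8,320 = €307,840
Trebled: 3 × €307,840 = €923,520
Costs: 30% of €923,520 = €277,056
Award plus costs: €923,520 + €277,056 = €1,200,576
Cap at €2,871,400: €1,200,576 is within the cap, no reduction.

€1,200,576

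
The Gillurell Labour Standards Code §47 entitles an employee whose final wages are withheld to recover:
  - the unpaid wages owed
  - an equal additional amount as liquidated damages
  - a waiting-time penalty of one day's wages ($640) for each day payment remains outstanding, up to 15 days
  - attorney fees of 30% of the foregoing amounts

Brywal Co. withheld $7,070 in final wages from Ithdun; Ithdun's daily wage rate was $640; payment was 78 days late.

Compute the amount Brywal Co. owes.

$30,862

Liquidated damages (equal amount): $7,070
Penalty days: min(78, 15) = 15
Waiting-time penalty: 15 × $640 = $9,600
Subtotal: $7,070 + $7,070 + $9,600 = $23,740
Attorney fees: 30% of $23,740 = $7,122
Total award: $23,740 + $7,122 = $30,862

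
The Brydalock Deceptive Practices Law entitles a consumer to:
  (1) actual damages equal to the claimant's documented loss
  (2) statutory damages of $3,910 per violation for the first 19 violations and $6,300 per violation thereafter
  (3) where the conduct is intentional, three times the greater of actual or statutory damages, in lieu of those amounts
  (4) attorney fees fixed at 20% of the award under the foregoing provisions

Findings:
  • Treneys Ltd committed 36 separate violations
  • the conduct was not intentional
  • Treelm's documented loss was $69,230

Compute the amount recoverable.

Total recovery: $300,744

First 19 violations: 19 × $3,910 = $74,290
Remaining violations: (36 − 19) × $6,300 = $107,100
Statutory damages: $74,290 + $107,100 = $181,390
Conduct not intentional: the in-lieu enhancement does not apply.
Actual plus statutory damages: $69,230 + $181,390 = $250,620
Attorney fees: 20% of $250,620 = $50,124
Total recovery: $250,620 + $50,124 = $300,744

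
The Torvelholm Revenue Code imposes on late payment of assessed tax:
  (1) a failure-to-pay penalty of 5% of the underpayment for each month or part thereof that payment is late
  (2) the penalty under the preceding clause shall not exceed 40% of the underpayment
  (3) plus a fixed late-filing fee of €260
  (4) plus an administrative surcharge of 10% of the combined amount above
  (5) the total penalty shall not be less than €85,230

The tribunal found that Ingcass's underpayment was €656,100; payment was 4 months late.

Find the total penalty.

Accrued rate: 5% × 4 = 20%, capped at 40% → 20%
Failure-to-pay penalty: 20% of €656,100 = €131,220
Penalty before surcharge: €131,220 + €260 = €131,480
Administrative surcharge: 10% of €131,480 = €13,148
Total penalty: €131,480 + €13,148 = €144,628
Minimum €85,230: €144,628 meets the minimum, no increase.

€144,628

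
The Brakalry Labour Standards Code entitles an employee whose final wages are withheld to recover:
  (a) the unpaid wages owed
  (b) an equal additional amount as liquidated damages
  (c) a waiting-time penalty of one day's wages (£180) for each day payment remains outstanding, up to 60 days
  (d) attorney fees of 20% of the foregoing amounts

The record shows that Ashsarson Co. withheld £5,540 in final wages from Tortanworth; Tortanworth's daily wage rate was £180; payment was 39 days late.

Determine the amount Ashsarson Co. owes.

Liquidated damages (equal amount): £5,540
Penalty days: min(39, 60) = 39
Waiting-time penalty: 39 × £180 = £7,020
Subtotal: £5,540 + £5,540 + £7,020 = £18,100
Attorney fees: 20% of £18,100 = £3,620
Total award: £18,100 + £3,620 = £21,720

£21,720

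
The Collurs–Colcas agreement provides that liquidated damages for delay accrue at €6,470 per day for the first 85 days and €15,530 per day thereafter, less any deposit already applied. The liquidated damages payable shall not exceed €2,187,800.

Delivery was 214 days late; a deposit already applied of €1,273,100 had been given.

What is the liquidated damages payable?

First 85 days: 85 × €6,470 = €549,950
Remaining days: (214 − 85) × €15,530 = €2,003,370
Accrued per-day damages: €549,950 + €2,003,370 = €2,553,320
Less deposit already applied: €2,553,320 − €1,273,100 = €1,280,220
Cap at €2,187,800: €1,280,220 is within the cap, no reduction.

Liquidated damages: €1,280,220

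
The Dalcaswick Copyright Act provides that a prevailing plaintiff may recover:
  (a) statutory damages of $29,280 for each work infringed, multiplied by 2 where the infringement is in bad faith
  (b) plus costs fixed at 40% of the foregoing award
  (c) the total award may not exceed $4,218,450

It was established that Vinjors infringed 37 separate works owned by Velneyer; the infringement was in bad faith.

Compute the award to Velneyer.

$3,033,408

Statutory damages: 37 × $29,280 = $1,083,360
Doubled: 2 × $1,083,360 = $2,166,720
Costs: 40% of $2,166,720 = $866,688
Award plus costs: $2,166,720 + $866,688 = $3,033,408
Cap at $4,218,450: $3,033,408 is within the cap, no reduction.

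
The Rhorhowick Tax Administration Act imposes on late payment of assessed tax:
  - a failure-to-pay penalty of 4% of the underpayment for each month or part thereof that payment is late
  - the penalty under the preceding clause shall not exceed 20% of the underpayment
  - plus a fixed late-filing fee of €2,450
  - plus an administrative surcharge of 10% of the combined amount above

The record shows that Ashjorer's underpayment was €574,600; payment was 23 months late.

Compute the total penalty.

Accrued rate: 4% × 23 = 92%, capped at 20% → 20%
Failure-to-pay penalty: 20% of €574,600 = €114,920
Penalty before surcharge: €114,920 + €2,450 = €117,370
Administrative surcharge: 10% of €117,370 = €11,737
Total penalty: €117,370 + €11,737 = €129,107

€129,107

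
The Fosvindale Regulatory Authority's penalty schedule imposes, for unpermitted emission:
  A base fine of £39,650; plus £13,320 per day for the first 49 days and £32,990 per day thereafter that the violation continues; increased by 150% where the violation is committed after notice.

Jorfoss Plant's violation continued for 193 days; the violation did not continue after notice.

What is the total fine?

Civil penalty: £5,442,890

First 49 days: 49 × £13,320 = £652,680
Remaining days: (193 − 49) × £32,990 = £4,750,560
Per-day component: £652,680 + £4,750,560 = £5,403,240
Base plus per-day: £39,650 + £5,403,240 = £5,442,890
The violation did not continue after notice: no 150% increase.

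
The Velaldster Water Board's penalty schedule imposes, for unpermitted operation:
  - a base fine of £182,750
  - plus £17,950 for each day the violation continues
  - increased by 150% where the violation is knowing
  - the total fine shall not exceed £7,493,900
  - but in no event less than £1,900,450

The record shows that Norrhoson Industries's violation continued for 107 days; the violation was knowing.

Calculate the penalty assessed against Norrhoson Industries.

Per-day component: 107 × £17,950 = £1,920,650
Base plus per-day: £182,750 + £1,920,650 = £2,103,400
Enhancement: 150% of £2,103,400 = £3,155,100
Enhanced fine: £2,103,400 + £3,155,100 = £5,258,500
Cap at £7,493,900: £5,258,500 is within the cap, no reduction.
Minimum £1,900,450: £5,258,500 meets the minimum, no increase.

£5,258,500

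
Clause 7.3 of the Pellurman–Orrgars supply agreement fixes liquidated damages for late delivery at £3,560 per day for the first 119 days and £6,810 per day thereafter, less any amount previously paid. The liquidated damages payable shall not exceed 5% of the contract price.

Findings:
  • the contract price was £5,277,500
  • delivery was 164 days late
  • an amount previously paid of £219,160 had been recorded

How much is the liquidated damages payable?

£263,875

First 119 days: 119 × £3,560 = £423,640
Remaining days: (164 − 119) × £6,810 = £306,450
Accrued per-day damages: £423,640 + £306,450 = £730,090
Less amount previously paid: £730,090 − £219,160 = £510,930
Cap: 5% of £5,277,500 = £263,875
Cap at £263,875: £510,930 exceeds the cap → £263,875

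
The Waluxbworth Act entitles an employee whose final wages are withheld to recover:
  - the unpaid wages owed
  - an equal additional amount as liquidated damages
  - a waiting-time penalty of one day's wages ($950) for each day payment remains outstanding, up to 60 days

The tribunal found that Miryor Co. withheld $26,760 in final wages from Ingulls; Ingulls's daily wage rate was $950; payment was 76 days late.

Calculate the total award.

Liquidated damages (equal amount): $26,760
Penalty days: min(76, 60) = 60
Waiting-time penalty: 60 × $950 = $57,000
Total award: $26,760 + $26,760 + $57,000 = $110,520

$110,520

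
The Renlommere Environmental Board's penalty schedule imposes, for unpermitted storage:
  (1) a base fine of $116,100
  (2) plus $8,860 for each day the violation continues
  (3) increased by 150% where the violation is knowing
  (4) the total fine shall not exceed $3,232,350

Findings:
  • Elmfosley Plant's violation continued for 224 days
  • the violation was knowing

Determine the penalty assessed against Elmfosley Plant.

Per-day component: 224 × $8,860 = $1,984,640
Base plus per-day: $116,100 + $1,984,640 = $2,100,740
Enhancement: 150% of $2,100,740 = $3,151,110
Enhanced fine: $2,100,740 + $3,151,110 = $5,251,850
Cap at $3,232,350: $5,251,850 exceeds the cap → $3,232,350

$3,232,350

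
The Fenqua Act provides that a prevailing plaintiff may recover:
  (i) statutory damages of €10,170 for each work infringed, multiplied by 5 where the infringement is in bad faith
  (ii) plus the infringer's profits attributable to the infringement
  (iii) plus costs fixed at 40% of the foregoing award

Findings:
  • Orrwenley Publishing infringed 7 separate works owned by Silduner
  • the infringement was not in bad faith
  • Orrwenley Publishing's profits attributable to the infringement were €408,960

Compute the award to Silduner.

€672,210

Statutory damages: 7 × €10,170 = €71,190
Infringement not in bad faith: no ×5 enhancement.
Combined award: €71,190 + €408,960 = €480,150
Costs: 40% of €480,150 = €192,060
Award plus costs: €480,150 + €192,060 = €672,210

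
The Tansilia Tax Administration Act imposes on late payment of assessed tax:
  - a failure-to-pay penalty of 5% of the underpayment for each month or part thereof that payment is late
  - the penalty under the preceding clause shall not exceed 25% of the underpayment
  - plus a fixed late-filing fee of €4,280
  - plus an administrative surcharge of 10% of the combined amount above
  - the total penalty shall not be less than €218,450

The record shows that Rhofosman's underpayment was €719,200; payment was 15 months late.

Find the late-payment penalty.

€218,450

Accrued rate: 5% × 15 = 75%, capped at 25% → 25%
Failure-to-pay penalty: 25% of €719,200 = €179,800
Penalty before surcharge: €179,800 + €4,280 = €184,080
Administrative surcharge: 10% of €184,080 = €18,408
Total penalty: €184,080 + €18,408 = €202,488
Minimum €218,450: €202,488 is below the minimum → €218,450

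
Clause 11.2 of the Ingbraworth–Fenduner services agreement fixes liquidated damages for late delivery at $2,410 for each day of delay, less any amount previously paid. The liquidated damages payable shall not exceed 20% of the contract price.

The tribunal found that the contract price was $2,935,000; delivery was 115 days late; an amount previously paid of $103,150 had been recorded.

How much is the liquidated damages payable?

Per-day damages: 115 × $2,410 = $277,150
Less amount previously paid: $277,150 − $103,150 = $174,000
Cap: 20% of $2,935,000 = $587,000
Cap at $587,000: $174,000 is within the cap, no reduction.

$174,000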